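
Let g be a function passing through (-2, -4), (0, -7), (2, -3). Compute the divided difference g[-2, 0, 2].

7/8

g[-2,0] = (-7 - (-4)) / (0 - (-2)) = -3/2
g[0,2] = (-3 - (-7)) / (2 - 0) = 2
g[-2,0,2] = (2 - (-3/2)) / (2 - (-2)) = 7/8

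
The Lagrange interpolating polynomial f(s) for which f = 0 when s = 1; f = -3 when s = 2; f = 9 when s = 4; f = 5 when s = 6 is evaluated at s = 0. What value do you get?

17

Evaluate each Lagrange basis at s = 0:
L_0(0) = (-2)·(-4)·(-6)/[(-1)·(-3)·(-5)] = 16/5
L_1(0) = (-1)·(-4)·(-6)/[(1)·(-2)·(-4)] = -3
L_2(0) = (-1)·(-2)·(-6)/[(3)·(2)·(-2)] = 1
L_3(0) = (-1)·(-2)·(-4)/[(5)·(4)·(2)] = -1/5
Sum: 0 + (-3)·(-3) + 9·(1) + 5·(-1/5) = 17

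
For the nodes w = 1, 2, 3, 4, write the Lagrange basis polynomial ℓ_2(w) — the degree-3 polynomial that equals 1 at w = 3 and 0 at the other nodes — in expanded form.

ℓ_2(w) = (w - 1)(w - 2)(w - 4) / [(2)·(1)·(-1)]
       = (w^3 - 7w^2 + 14w - 8) / (-2)

ℓ_2(w) = -(1/2)w^3 + (7/2)w^2 - 7w + 4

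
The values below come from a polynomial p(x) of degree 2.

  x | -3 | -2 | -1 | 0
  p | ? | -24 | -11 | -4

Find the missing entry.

The 3 known values determine p uniquely (degree ≤ 2).
Evaluate each Lagrange basis at x = -3:
L_0(-3) = (-2)·(-3)/[(-1)·(-2)] = 3
L_1(-3) = (-1)·(-3)/[(1)·(-1)] = -3
L_2(-3) = (-1)·(-2)/[(2)·(1)] = 1
Sum: (-24)·(3) + (-11)·(-3) + (-4)·(1) = -43

-43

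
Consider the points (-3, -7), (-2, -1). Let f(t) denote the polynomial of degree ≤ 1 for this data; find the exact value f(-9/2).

Evaluate each Lagrange basis at t = -9/2:
L_0(-9/2) = (-5/2)/[(-1)] = 5/2
L_1(-9/2) = (-3/2)/[(1)] = -3/2
Sum: (-7)·(5/2) + (-1)·(-3/2) = -16

-16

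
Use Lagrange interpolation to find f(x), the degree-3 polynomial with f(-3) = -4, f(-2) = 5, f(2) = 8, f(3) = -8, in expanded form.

f(x) = -(17/60)x^3 - (5/2)x^2 + (113/60)x + 33/2

L_0(x) = (x + 2)(x - 2)(x - 3) / [-30] = -(1/30)x^3 + (1/10)x^2 + (2/15)x - 2/5
L_1(x) = (x + 3)(x - 2)(x - 3) / [20] = (1/20)x^3 - (1/10)x^2 - (9/20)x + 9/10
L_2(x) = (x + 3)(x + 2)(x - 3) / [-20] = -(1/20)x^3 - (1/10)x^2 + (9/20)x + 9/10
L_3(x) = (x + 3)(x + 2)(x - 2) / [30] = (1/30)x^3 + (1/10)x^2 - (2/15)x - 2/5
f(x) = (-4)·L_0 + 5·L_1 + 8·L_2 + (-8)·L_3
  (-4)·L_0(x) = (2/15)x^3 - (2/5)x^2 - (8/15)x + 8/5
  5·L_1(x) = (1/4)x^3 - (1/2)x^2 - (9/4)x + 9/2
  8·L_2(x) = -(2/5)x^3 - (4/5)x^2 + (18/5)x + 36/5
  (-8)·L_3(x) = -(4/15)x^3 - (4/5)x^2 + (16/15)x + 16/5
Adding term by term: -(17/60)x^3 - (5/2)x^2 + (113/60)x + 33/2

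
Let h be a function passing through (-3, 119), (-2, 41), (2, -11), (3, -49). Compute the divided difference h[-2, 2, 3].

h[-2,2] = (-11 - 41) / (2 - (-2)) = -13
h[2,3] = (-49 - (-11)) / (3 - 2) = -38
h[-2,2,3] = (-38 - (-13)) / (3 - (-2)) = -5

-5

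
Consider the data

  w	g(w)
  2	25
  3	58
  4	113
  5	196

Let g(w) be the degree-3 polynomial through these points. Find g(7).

470

L_0(7) = (4)·(3)·(2)/[(-1)·(-2)·(-3)] = -4
L_1(7) = (5)·(3)·(2)/[(1)·(-1)·(-2)] = 15
L_2(7) = (5)·(4)·(2)/[(2)·(1)·(-1)] = -20
L_3(7) = (5)·(4)·(3)/[(3)·(2)·(1)] = 10
Sum: 25·(-4) + 58·(15) + 113·(-20) + 196·(10) = 470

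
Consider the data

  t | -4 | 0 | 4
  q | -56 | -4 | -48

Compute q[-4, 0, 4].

-3

q[-4,0] = (-4 - (-56)) / (0 - (-4)) = 13
q[0,4] = (-48 - (-4)) / (4 - 0) = -11
q[-4,0,4] = (-11 - 13) / (4 - (-4)) = -3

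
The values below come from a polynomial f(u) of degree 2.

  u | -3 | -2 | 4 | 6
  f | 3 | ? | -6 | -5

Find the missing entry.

11/21

The 3 known values determine f uniquely (degree ≤ 2).
L_0(-2) = (-6)·(-8)/[(-7)·(-9)] = 16/21
L_1(-2) = (1)·(-8)/[(7)·(-2)] = 4/7
L_2(-2) = (1)·(-6)/[(9)·(2)] = -1/3
Sum: 3·(16/21) + (-6)·(4/7) + (-5)·(-1/3) = 11/21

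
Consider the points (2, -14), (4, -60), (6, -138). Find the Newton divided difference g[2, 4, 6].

g[2,4] = (-60 - (-14)) / (4 - 2) = -23
g[4,6] = (-138 - (-60)) / (6 - 4) = -39
g[2,4,6] = (-39 - (-23)) / (6 - 2) = -4

-4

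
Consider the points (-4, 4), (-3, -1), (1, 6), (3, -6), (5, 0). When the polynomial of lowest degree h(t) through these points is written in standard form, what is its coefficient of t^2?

-42313/20160

Build the Lagrange basis polynomials:
L_0(t) = (t + 3)(t - 1)(t - 3)(t - 5) / [315] = (1/315)t^4 - (2/105)t^3 - (4/315)t^2 + (6/35)t - 1/7
L_1(t) = (t + 4)(t - 1)(t - 3)(t - 5) / [-192] = -(1/192)t^4 + (5/192)t^3 + (13/192)t^2 - (77/192)t + 5/16
L_2(t) = (t + 4)(t + 3)(t - 3)(t - 5) / [160] = (1/160)t^4 - (1/160)t^3 - (29/160)t^2 + (9/160)t + 9/8
L_3(t) = (t + 4)(t + 3)(t - 1)(t - 5) / [-168] = -(1/168)t^4 - (1/168)t^3 + (25/168)t^2 + (37/168)t - 5/14
L_4(t) = (t + 4)(t + 3)(t - 1)(t - 3) / [576] = (1/576)t^4 + (1/192)t^3 - (13/576)t^2 - (3/64)t + 1/16
h(t) = 4·L_0 + (-1)·L_1 + 6·L_2 + (-6)·L_3 + 0·L_4
Only the coefficient of t^2 is needed; take it from each L_i and combine:
4·(-4/315) + (-1)·(13/192) + 6·(-29/160) + (-6)·(25/168) + 0·(-13/576) = -42313/20160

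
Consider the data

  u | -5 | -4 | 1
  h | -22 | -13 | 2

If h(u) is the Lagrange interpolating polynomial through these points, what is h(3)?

Evaluate each Lagrange basis at u = 3:
L_0(3) = (7)·(2)/[(-1)·(-6)] = 7/3
L_1(3) = (8)·(2)/[(1)·(-5)] = -16/5
L_2(3) = (8)·(7)/[(6)·(5)] = 28/15
Sum: (-22)·(7/3) + (-13)·(-16/5) + 2·(28/15) = -6

-6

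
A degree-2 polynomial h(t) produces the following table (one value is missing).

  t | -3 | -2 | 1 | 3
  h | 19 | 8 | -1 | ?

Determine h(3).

The 3 known values determine h uniquely (degree ≤ 2).
Evaluate each Lagrange basis at t = 3:
L_0(3) = (5)·(2)/[(-1)·(-4)] = 5/2
L_1(3) = (6)·(2)/[(1)·(-3)] = -4
L_2(3) = (6)·(5)/[(4)·(3)] = 5/2
Sum: 19·(5/2) + 8·(-4) + (-1)·(5/2) = 13

13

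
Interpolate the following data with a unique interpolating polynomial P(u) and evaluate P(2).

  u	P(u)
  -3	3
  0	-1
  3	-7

-43/9

Evaluate each Lagrange basis at u = 2:
L_0(2) = (2)·(-1)/[(-3)·(-6)] = -1/9
L_1(2) = (5)·(-1)/[(3)·(-3)] = 5/9
L_2(2) = (5)·(2)/[(6)·(3)] = 5/9
Sum: 3·(-1/9) + (-1)·(5/9) + (-7)·(5/9) = -43/9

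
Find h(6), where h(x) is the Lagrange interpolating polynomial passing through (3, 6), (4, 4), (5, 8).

Evaluate each Lagrange basis at x = 6:
L_0(6) = (2)·(1)/[(-1)·(-2)] = 1
L_1(6) = (3)·(1)/[(1)·(-1)] = -3
L_2(6) = (3)·(2)/[(2)·(1)] = 3
Sum: 6·(1) + 4·(-3) + 8·(3) = 18

18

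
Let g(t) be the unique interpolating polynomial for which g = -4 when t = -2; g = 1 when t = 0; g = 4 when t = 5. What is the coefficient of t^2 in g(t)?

-19/70

The leading coefficient equals the top divided difference g[-2,0,5].
g[-2,0] = (1 - (-4)) / (0 - (-2)) = 5/2
g[0,5] = (4 - 1) / (5 - 0) = 3/5
g[-2,0,5] = (3/5 - 5/2) / (5 - (-2)) = -19/70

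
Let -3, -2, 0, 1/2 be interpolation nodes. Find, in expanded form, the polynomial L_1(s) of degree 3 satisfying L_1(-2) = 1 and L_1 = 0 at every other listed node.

L_1(s) = (s + 3)s(s - 1/2) / [(1)·(-2)·(-5/2)]
       = (s^3 + (5/2)s^2 - (3/2)s) / (5)

L_1(s) = (1/5)s^3 + (1/2)s^2 - (3/10)s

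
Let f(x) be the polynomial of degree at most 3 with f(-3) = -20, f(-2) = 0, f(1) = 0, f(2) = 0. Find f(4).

36

Evaluate each Lagrange basis at x = 4:
L_0(4) = (6)·(3)·(2)/[(-1)·(-4)·(-5)] = -9/5
L_1(4) = (7)·(3)·(2)/[(1)·(-3)·(-4)] = 7/2
L_2(4) = (7)·(6)·(2)/[(4)·(3)·(-1)] = -7
L_3(4) = (7)·(6)·(3)/[(5)·(4)·(1)] = 63/10
Sum: (-20)·(-9/5) + 0 + 0 + 0 = 36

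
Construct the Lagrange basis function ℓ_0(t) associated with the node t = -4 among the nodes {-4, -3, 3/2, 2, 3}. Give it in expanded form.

ℓ_0(t) = (t + 3)(t - 3/2)(t - 2)(t - 3) / [(-1)·(-11/2)·(-6)·(-7)]
       = (t^4 - (7/2)t^3 - 6t^2 + (63/2)t - 27) / (231)

ℓ_0(t) = (1/231)t^4 - (1/66)t^3 - (2/77)t^2 + (3/22)t - 9/77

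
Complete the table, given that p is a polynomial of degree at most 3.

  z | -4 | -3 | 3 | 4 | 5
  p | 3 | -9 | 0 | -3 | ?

-87/7

The 4 known values determine p uniquely (degree ≤ 3).
Evaluate each Lagrange basis at z = 5:
L_0(5) = (8)·(2)·(1)/[(-1)·(-7)·(-8)] = -2/7
L_1(5) = (9)·(2)·(1)/[(1)·(-6)·(-7)] = 3/7
L_2(5) = (9)·(8)·(1)/[(7)·(6)·(-1)] = -12/7
L_3(5) = (9)·(8)·(2)/[(8)·(7)·(1)] = 18/7
Sum: 3·(-2/7) + (-9)·(3/7) + 0 + (-3)·(18/7) = -87/7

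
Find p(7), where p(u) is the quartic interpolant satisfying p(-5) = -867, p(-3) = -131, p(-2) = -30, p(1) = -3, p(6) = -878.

-1731

Using Newton's divided-difference form:
p[-5,-3] = (-131 - (-867)) / (-3 - (-5)) = 368
p[-3,-2] = (-30 - (-131)) / (-2 - (-3)) = 101
p[-2,1] = (-3 - (-30)) / (1 - (-2)) = 9
p[1,6] = (-878 - (-3)) / (6 - 1) = -175
p[-5,-3,-2] = (101 - 368) / (-2 - (-5)) = -89
p[-3,-2,1] = (9 - 101) / (1 - (-3)) = -23
p[-2,1,6] = (-175 - 9) / (6 - (-2)) = -23
p[-5,-3,-2,1] = (-23 - (-89)) / (1 - (-5)) = 11
p[-3,-2,1,6] = (-23 - (-23)) / (6 - (-3)) = 0
p[-5,-3,-2,1,6] = (0 - 11) / (6 - (-5)) = -1
p(7) = -867 + 368·(12) + (-89)·(12)·(10) + 11·(12)·(10)·(9) + (-1)·(12)·(10)·(9)·(6) = -1731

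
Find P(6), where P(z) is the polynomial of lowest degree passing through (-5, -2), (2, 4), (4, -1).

-566/63

Evaluate each Lagrange basis at z = 6:
L_0(6) = (4)·(2)/[(-7)·(-9)] = 8/63
L_1(6) = (11)·(2)/[(7)·(-2)] = -11/7
L_2(6) = (11)·(4)/[(9)·(2)] = 22/9
Sum: (-2)·(8/63) + 4·(-11/7) + (-1)·(22/9) = -566/63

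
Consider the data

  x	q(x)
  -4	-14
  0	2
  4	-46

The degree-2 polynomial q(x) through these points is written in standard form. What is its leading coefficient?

Build the Lagrange basis polynomials:
L_0(x) = x(x - 4) / [32] = (1/32)x^2 - (1/8)x
L_1(x) = (x + 4)(x - 4) / [-16] = -(1/16)x^2 + 1
L_2(x) = (x + 4)x / [32] = (1/32)x^2 + (1/8)x
q(x) = (-14)·L_0 + 2·L_1 + (-46)·L_2
Only the coefficient of x^2 is needed; take it from each L_i and combine:
(-14)·(1/32) + 2·(-1/16) + (-46)·(1/32) = -2

-2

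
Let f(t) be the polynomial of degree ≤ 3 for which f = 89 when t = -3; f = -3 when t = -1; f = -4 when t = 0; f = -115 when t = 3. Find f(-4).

228

Evaluate each Lagrange basis at t = -4:
L_0(-4) = (-3)·(-4)·(-7)/[(-2)·(-3)·(-6)] = 7/3
L_1(-4) = (-1)·(-4)·(-7)/[(2)·(-1)·(-4)] = -7/2
L_2(-4) = (-1)·(-3)·(-7)/[(3)·(1)·(-3)] = 7/3
L_3(-4) = (-1)·(-3)·(-4)/[(6)·(4)·(3)] = -1/6
Sum: 89·(7/3) + (-3)·(-7/2) + (-4)·(7/3) + (-115)·(-1/6) = 228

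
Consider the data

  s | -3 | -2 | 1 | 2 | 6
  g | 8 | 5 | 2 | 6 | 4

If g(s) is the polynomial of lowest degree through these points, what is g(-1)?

221/120

L_0(-1) = (1)·(-2)·(-3)·(-7)/[(-1)·(-4)·(-5)·(-9)] = -7/30
L_1(-1) = (2)·(-2)·(-3)·(-7)/[(1)·(-3)·(-4)·(-8)] = 7/8
L_2(-1) = (2)·(1)·(-3)·(-7)/[(4)·(3)·(-1)·(-5)] = 7/10
L_3(-1) = (2)·(1)·(-2)·(-7)/[(5)·(4)·(1)·(-4)] = -7/20
L_4(-1) = (2)·(1)·(-2)·(-3)/[(9)·(8)·(5)·(4)] = 1/120
Sum: 8·(-7/30) + 5·(7/8) + 2·(7/10) + 6·(-7/20) + 4·(1/120) = 221/120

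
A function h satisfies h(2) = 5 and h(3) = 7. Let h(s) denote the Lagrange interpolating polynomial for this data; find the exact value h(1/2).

L_0(1/2) = (-5/2)/[(-1)] = 5/2
L_1(1/2) = (-3/2)/[(1)] = -3/2
Sum: 5·(5/2) + 7·(-3/2) = 2

2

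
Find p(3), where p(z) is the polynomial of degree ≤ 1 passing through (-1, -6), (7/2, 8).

L_0(3) = (-1/2)/[(-9/2)] = 1/9
L_1(3) = (4)/[(9/2)] = 8/9
Sum: (-6)·(1/9) + 8·(8/9) = 58/9

58/9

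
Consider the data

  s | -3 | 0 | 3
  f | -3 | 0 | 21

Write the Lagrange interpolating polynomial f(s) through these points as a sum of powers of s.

Build the Lagrange basis polynomials:
L_0(s) = s(s - 3) / [18] = (1/18)s^2 - (1/6)s
L_1(s) = (s + 3)(s - 3) / [-9] = -(1/9)s^2 + 1
L_2(s) = (s + 3)s / [18] = (1/18)s^2 + (1/6)s
f(s) = (-3)·L_0 + 0·L_1 + 21·L_2
  (-3)·L_0(s) = -(1/6)s^2 + (1/2)s
  0·L_1(s) = 0
  21·L_2(s) = (7/6)s^2 + (7/2)s
Adding term by term: s^2 + 4s

f(s) = s^2 + 4s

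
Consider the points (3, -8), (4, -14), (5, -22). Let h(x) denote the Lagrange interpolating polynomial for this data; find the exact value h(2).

Evaluate each Lagrange basis at x = 2:
L_0(2) = (-2)·(-3)/[(-1)·(-2)] = 3
L_1(2) = (-1)·(-3)/[(1)·(-1)] = -3
L_2(2) = (-1)·(-2)/[(2)·(1)] = 1
Sum: (-8)·(3) + (-14)·(-3) + (-22)·(1) = -4

-4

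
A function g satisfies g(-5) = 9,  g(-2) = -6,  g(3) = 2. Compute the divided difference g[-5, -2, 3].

g[-5,-2] = (-6 - 9) / (-2 - (-5)) = -5
g[-2,3] = (2 - (-6)) / (3 - (-2)) = 8/5
g[-5,-2,3] = (8/5 - (-5)) / (3 - (-5)) = 33/40

33/40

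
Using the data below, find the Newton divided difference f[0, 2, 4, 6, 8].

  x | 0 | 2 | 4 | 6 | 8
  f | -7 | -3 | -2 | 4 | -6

f[0,2] = (-3 - (-7)) / (2 - 0) = 2
f[2,4] = (-2 - (-3)) / (4 - 2) = 1/2
f[4,6] = (4 - (-2)) / (6 - 4) = 3
f[6,8] = (-6 - 4) / (8 - 6) = -5
f[0,2,4] = (1/2 - 2) / (4 - 0) = -3/8
f[2,4,6] = (3 - 1/2) / (6 - 2) = 5/8
f[4,6,8] = (-5 - 3) / (8 - 4) = -2
f[0,2,4,6] = (5/8 - (-3/8)) / (6 - 0) = 1/6
f[2,4,6,8] = (-2 - 5/8) / (8 - 2) = -7/16
f[0,2,4,6,8] = (-7/16 - 1/6) / (8 - 0) = -29/384

-29/384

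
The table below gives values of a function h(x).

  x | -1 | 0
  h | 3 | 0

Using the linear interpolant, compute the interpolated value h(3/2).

L_0(3/2) = (3/2)/[(-1)] = -3/2
L_1(3/2) = (5/2)/[(1)] = 5/2
Sum: 3·(-3/2) + 0 = -9/2

-9/2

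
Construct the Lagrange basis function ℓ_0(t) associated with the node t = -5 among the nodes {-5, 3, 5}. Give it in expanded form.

ℓ_0(t) = (1/80)t^2 - (1/10)t + 3/16

ℓ_0(t) = (t - 3)(t - 5) / [(-8)·(-10)]
       = (t^2 - 8t + 15) / (80)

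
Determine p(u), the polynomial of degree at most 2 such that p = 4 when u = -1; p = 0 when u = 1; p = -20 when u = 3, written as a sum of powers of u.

p(u) = -2u^2 - 2u + 4

Newton's divided differences:
p[-1,1] = (0 - 4) / (1 - (-1)) = -2
p[1,3] = (-20 - 0) / (3 - 1) = -10
p[-1,1,3] = (-10 - (-2)) / (3 - (-1)) = -2
p(u) = 4 + (-2)·(u + 1) + (-2)·(u + 1)(u - 1)
Expanding: p(u) = -2u^2 - 2u + 4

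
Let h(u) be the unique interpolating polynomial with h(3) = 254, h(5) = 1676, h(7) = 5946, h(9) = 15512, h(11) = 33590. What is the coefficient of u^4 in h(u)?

L_0(u) = (u - 5)(u - 7)(u - 9)(u - 11) / [384] = (1/384)u^4 - (1/12)u^3 + (187/192)u^2 - (59/12)u + 1155/128
L_1(u) = (u - 3)(u - 7)(u - 9)(u - 11) / [-96] = -(1/96)u^4 + (5/16)u^3 - (10/3)u^2 + (235/16)u - 693/32
L_2(u) = (u - 3)(u - 5)(u - 9)(u - 11) / [64] = (1/64)u^4 - (7/16)u^3 + (137/32)u^2 - (273/16)u + 1485/64
L_3(u) = (u - 3)(u - 5)(u - 7)(u - 11) / [-96] = -(1/96)u^4 + (13/48)u^3 - (59/24)u^2 + (443/48)u - 385/32
L_4(u) = (u - 3)(u - 5)(u - 7)(u - 9) / [384] = (1/384)u^4 - (1/16)u^3 + (103/192)u^2 - (31/16)u + 315/128
h(u) = 254·L_0 + 1676·L_1 + 5946·L_2 + 15512·L_3 + 33590·L_4
Only the coefficient of u^4 is needed; take it from each L_i and combine:
254·(1/384) + 1676·(-1/96) + 5946·(1/64) + 15512·(-1/96) + 33590·(1/384) = 2

2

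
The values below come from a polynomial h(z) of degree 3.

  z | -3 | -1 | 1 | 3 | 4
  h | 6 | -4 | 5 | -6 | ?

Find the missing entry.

The 4 known values determine h uniquely (degree ≤ 3).
L_0(4) = (5)·(3)·(1)/[(-2)·(-4)·(-6)] = -5/16
L_1(4) = (7)·(3)·(1)/[(2)·(-2)·(-4)] = 21/16
L_2(4) = (7)·(5)·(1)/[(4)·(2)·(-2)] = -35/16
L_3(4) = (7)·(5)·(3)/[(6)·(4)·(2)] = 35/16
Sum: 6·(-5/16) + (-4)·(21/16) + 5·(-35/16) + (-6)·(35/16) = -499/16

-499/16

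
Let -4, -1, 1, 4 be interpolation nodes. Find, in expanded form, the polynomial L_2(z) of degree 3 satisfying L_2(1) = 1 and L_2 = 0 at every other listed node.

L_2(z) = -(1/30)z^3 - (1/30)z^2 + (8/15)z + 8/15

L_2(z) = (z + 4)(z + 1)(z - 4) / [(5)·(2)·(-3)]
       = (z^3 + z^2 - 16z - 16) / (-30)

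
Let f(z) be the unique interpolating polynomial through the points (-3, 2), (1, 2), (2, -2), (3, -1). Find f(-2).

11

Using Newton's divided-difference form:
f[-3,1] = (2 - 2) / (1 - (-3)) = 0
f[1,2] = (-2 - 2) / (2 - 1) = -4
f[2,3] = (-1 - (-2)) / (3 - 2) = 1
f[-3,1,2] = (-4 - 0) / (2 - (-3)) = -4/5
f[1,2,3] = (1 - (-4)) / (3 - 1) = 5/2
f[-3,1,2,3] = (5/2 - (-4/5)) / (3 - (-3)) = 11/20
f(-2) = 2 + 0·(1) + (-4/5)·(1)·(-3) + (11/20)·(1)·(-3)·(-4) = 11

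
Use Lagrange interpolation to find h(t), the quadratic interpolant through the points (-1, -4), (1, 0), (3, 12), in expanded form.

h(t) = t^2 + 2t - 3

Build the Lagrange basis polynomials:
L_0(t) = (t - 1)(t - 3) / [8] = (1/8)t^2 - (1/2)t + 3/8
L_1(t) = (t + 1)(t - 3) / [-4] = -(1/4)t^2 + (1/2)t + 3/4
L_2(t) = (t + 1)(t - 1) / [8] = (1/8)t^2 - 1/8
h(t) = (-4)·L_0 + 0·L_1 + 12·L_2
  (-4)·L_0(t) = -(1/2)t^2 + 2t - 3/2
  0·L_1(t) = 0
  12·L_2(t) = (3/2)t^2 - 3/2
Adding term by term: t^2 + 2t - 3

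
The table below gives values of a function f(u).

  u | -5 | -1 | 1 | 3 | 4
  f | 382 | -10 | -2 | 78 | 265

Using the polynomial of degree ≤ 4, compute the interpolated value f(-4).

Evaluate each Lagrange basis at u = -4:
L_0(-4) = (-3)·(-5)·(-7)·(-8)/[(-4)·(-6)·(-8)·(-9)] = 35/72
L_1(-4) = (1)·(-5)·(-7)·(-8)/[(4)·(-2)·(-4)·(-5)] = 7/4
L_2(-4) = (1)·(-3)·(-7)·(-8)/[(6)·(2)·(-2)·(-3)] = -7/3
L_3(-4) = (1)·(-3)·(-5)·(-8)/[(8)·(4)·(2)·(-1)] = 15/8
L_4(-4) = (1)·(-3)·(-5)·(-7)/[(9)·(5)·(3)·(1)] = -7/9
Sum: 382·(35/72) + (-10)·(7/4) + (-2)·(-7/3) + 78·(15/8) + 265·(-7/9) = 113

113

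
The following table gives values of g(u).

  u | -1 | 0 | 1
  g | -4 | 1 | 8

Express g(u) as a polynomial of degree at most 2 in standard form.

g(u) = u^2 + 6u + 1

L_0(u) = u(u - 1) / [2] = (1/2)u^2 - (1/2)u
L_1(u) = (u + 1)(u - 1) / [-1] = -u^2 + 1
L_2(u) = (u + 1)u / [2] = (1/2)u^2 + (1/2)u
g(u) = (-4)·L_0 + 1·L_1 + 8·L_2
  (-4)·L_0(u) = -2u^2 + 2u
  1·L_1(u) = -u^2 + 1
  8·L_2(u) = 4u^2 + 4u
Adding term by term: u^2 + 6u + 1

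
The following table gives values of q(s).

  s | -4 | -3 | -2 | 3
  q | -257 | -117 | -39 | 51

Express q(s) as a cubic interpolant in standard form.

Newton's divided differences:
q[-4,-3] = (-117 - (-257)) / (-3 - (-4)) = 140
q[-3,-2] = (-39 - (-117)) / (-2 - (-3)) = 78
q[-2,3] = (51 - (-39)) / (3 - (-2)) = 18
q[-4,-3,-2] = (78 - 140) / (-2 - (-4)) = -31
q[-3,-2,3] = (18 - 78) / (3 - (-3)) = -10
q[-4,-3,-2,3] = (-10 - (-31)) / (3 - (-4)) = 3
q(s) = -257 + 140·(s + 4) + (-31)·(s + 4)(s + 3) + 3·(s + 4)(s + 3)(s + 2)
Expanding: q(s) = 3s^3 - 4s^2 + s + 3

q(s) = 3s^3 - 4s^2 + s + 3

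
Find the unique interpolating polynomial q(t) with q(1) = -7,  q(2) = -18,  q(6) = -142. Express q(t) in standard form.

Build the Lagrange basis polynomials:
L_0(t) = (t - 2)(t - 6) / [5] = (1/5)t^2 - (8/5)t + 12/5
L_1(t) = (t - 1)(t - 6) / [-4] = -(1/4)t^2 + (7/4)t - 3/2
L_2(t) = (t - 1)(t - 2) / [20] = (1/20)t^2 - (3/20)t + 1/10
q(t) = (-7)·L_0 + (-18)·L_1 + (-142)·L_2
  (-7)·L_0(t) = -(7/5)t^2 + (56/5)t - 84/5
  (-18)·L_1(t) = (9/2)t^2 - (63/2)t + 27
  (-142)·L_2(t) = -(71/10)t^2 + (213/10)t - 71/5
Adding term by term: -4t^2 + t - 4

q(t) = -4t^2 + t - 4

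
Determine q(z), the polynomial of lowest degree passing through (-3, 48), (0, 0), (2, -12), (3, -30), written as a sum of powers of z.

q(z) = -z^3 + z^2 - 4z

L_0(z) = z(z - 2)(z - 3) / [-90] = -(1/90)z^3 + (1/18)z^2 - (1/15)z
L_1(z) = (z + 3)(z - 2)(z - 3) / [18] = (1/18)z^3 - (1/9)z^2 - (1/2)z + 1
L_2(z) = (z + 3)z(z - 3) / [-10] = -(1/10)z^3 + (9/10)z
L_3(z) = (z + 3)z(z - 2) / [18] = (1/18)z^3 + (1/18)z^2 - (1/3)z
q(z) = 48·L_0 + 0·L_1 + (-12)·L_2 + (-30)·L_3
  48·L_0(z) = -(8/15)z^3 + (8/3)z^2 - (16/5)z
  0·L_1(z) = 0
  (-12)·L_2(z) = (6/5)z^3 - (54/5)z
  (-30)·L_3(z) = -(5/3)z^3 - (5/3)z^2 + 10z
Adding term by term: -z^3 + z^2 - 4z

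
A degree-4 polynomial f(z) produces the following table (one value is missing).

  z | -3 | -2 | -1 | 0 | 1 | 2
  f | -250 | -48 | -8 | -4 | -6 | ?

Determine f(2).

The 5 known values determine f uniquely (degree ≤ 4).
Evaluate each Lagrange basis at z = 2:
L_0(2) = (4)·(3)·(2)·(1)/[(-1)·(-2)·(-3)·(-4)] = 1
L_1(2) = (5)·(3)·(2)·(1)/[(1)·(-1)·(-2)·(-3)] = -5
L_2(2) = (5)·(4)·(2)·(1)/[(2)·(1)·(-1)·(-2)] = 10
L_3(2) = (5)·(4)·(3)·(1)/[(3)·(2)·(1)·(-1)] = -10
L_4(2) = (5)·(4)·(3)·(2)/[(4)·(3)·(2)·(1)] = 5
Sum: (-250)·(1) + (-48)·(-5) + (-8)·(10) + (-4)·(-10) + (-6)·(5) = -80

-80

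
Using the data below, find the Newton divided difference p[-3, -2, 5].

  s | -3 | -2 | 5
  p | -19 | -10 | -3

p[-3,-2] = (-10 - (-19)) / (-2 - (-3)) = 9
p[-2,5] = (-3 - (-10)) / (5 - (-2)) = 1
p[-3,-2,5] = (1 - 9) / (5 - (-3)) = -1

-1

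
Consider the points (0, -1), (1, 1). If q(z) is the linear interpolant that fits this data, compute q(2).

L_0(2) = (1)/[(-1)] = -1
L_1(2) = (2)/[(1)] = 2
Sum: (-1)·(-1) + 1·(2) = 3

3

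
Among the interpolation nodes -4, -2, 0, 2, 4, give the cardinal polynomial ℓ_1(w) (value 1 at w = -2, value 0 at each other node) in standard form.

ℓ_1(w) = (w + 4)w(w - 2)(w - 4) / [(2)·(-2)·(-4)·(-6)]
       = (w^4 - 2w^3 - 16w^2 + 32w) / (-96)

ℓ_1(w) = -(1/96)w^4 + (1/48)w^3 + (1/6)w^2 - (1/3)w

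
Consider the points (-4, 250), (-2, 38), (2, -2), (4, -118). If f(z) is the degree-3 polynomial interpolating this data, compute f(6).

-490

Using Newton's divided-difference form:
f[-4,-2] = (38 - 250) / (-2 - (-4)) = -106
f[-2,2] = (-2 - 38) / (2 - (-2)) = -10
f[2,4] = (-118 - (-2)) / (4 - 2) = -58
f[-4,-2,2] = (-10 - (-106)) / (2 - (-4)) = 16
f[-2,2,4] = (-58 - (-10)) / (4 - (-2)) = -8
f[-4,-2,2,4] = (-8 - 16) / (4 - (-4)) = -3
f(6) = 250 + (-106)·(10) + 16·(10)·(8) + (-3)·(10)·(8)·(4) = -490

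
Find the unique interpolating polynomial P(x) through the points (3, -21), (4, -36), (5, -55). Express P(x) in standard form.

P(x) = -2x^2 - x

Build the Lagrange basis polynomials:
L_0(x) = (x - 4)(x - 5) / [2] = (1/2)x^2 - (9/2)x + 10
L_1(x) = (x - 3)(x - 5) / [-1] = -x^2 + 8x - 15
L_2(x) = (x - 3)(x - 4) / [2] = (1/2)x^2 - (7/2)x + 6
P(x) = (-21)·L_0 + (-36)·L_1 + (-55)·L_2
  (-21)·L_0(x) = -(21/2)x^2 + (189/2)x - 210
  (-36)·L_1(x) = 36x^2 - 288x + 540
  (-55)·L_2(x) = -(55/2)x^2 + (385/2)x - 330
Adding term by term: -2x^2 - x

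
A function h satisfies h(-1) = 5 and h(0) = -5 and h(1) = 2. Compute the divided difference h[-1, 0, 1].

h[-1,0] = (-5 - 5) / (0 - (-1)) = -10
h[0,1] = (2 - (-5)) / (1 - 0) = 7
h[-1,0,1] = (7 - (-10)) / (1 - (-1)) = 17/2

17/2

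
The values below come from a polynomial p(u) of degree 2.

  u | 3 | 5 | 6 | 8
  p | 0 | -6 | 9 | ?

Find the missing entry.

75

The 3 known values determine p uniquely (degree ≤ 2).
L_0(8) = (3)·(2)/[(-2)·(-3)] = 1
L_1(8) = (5)·(2)/[(2)·(-1)] = -5
L_2(8) = (5)·(3)/[(3)·(1)] = 5
Sum: 0 + (-6)·(-5) + 9·(5) = 75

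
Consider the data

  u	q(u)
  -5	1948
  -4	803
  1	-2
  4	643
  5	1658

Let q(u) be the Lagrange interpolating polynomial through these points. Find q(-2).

L_0(-2) = (2)·(-3)·(-6)·(-7)/[(-1)·(-6)·(-9)·(-10)] = -7/15
L_1(-2) = (3)·(-3)·(-6)·(-7)/[(1)·(-5)·(-8)·(-9)] = 21/20
L_2(-2) = (3)·(2)·(-6)·(-7)/[(6)·(5)·(-3)·(-4)] = 7/10
L_3(-2) = (3)·(2)·(-3)·(-7)/[(9)·(8)·(3)·(-1)] = -7/12
L_4(-2) = (3)·(2)·(-3)·(-6)/[(10)·(9)·(4)·(1)] = 3/10
Sum: 1948·(-7/15) + 803·(21/20) + (-2)·(7/10) + 643·(-7/12) + 1658·(3/10) = 55

55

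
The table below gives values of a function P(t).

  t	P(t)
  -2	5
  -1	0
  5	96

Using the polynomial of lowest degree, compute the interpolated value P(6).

Evaluate each Lagrange basis at t = 6:
L_0(6) = (7)·(1)/[(-1)·(-7)] = 1
L_1(6) = (8)·(1)/[(1)·(-6)] = -4/3
L_2(6) = (8)·(7)/[(7)·(6)] = 4/3
Sum: 5·(1) + 0 + 96·(4/3) = 133

133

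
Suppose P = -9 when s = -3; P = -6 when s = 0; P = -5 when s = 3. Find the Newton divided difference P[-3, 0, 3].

-1/9

P[-3,0] = (-6 - (-9)) / (0 - (-3)) = 1
P[0,3] = (-5 - (-6)) / (3 - 0) = 1/3
P[-3,0,3] = (1/3 - 1) / (3 - (-3)) = -1/9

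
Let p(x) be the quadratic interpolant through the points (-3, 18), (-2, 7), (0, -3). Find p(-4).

L_0(-4) = (-2)·(-4)/[(-1)·(-3)] = 8/3
L_1(-4) = (-1)·(-4)/[(1)·(-2)] = -2
L_2(-4) = (-1)·(-2)/[(3)·(2)] = 1/3
Sum: 18·(8/3) + 7·(-2) + (-3)·(1/3) = 33

33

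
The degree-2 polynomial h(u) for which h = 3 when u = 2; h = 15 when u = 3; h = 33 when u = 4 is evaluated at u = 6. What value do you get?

Using Newton's divided-difference form:
h[2,3] = (15 - 3) / (3 - 2) = 12
h[3,4] = (33 - 15) / (4 - 3) = 18
h[2,3,4] = (18 - 12) / (4 - 2) = 3
h(6) = 3 + 12·(4) + 3·(4)·(3) = 87

87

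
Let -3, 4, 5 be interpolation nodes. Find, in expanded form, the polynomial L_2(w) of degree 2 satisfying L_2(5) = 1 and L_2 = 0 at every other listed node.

L_2(w) = (1/8)w^2 - (1/8)w - 3/2

L_2(w) = (w + 3)(w - 4) / [(8)·(1)]
       = (w^2 - w - 12) / (8)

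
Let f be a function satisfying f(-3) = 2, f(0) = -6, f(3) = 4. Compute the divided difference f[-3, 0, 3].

1

f[-3,0] = (-6 - 2) / (0 - (-3)) = -8/3
f[0,3] = (4 - (-6)) / (3 - 0) = 10/3
f[-3,0,3] = (10/3 - (-8/3)) / (3 - (-3)) = 1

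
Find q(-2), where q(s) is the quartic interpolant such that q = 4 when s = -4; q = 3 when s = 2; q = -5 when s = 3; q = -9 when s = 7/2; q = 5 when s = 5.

L_0(-2) = (-4)·(-5)·(-11/2)·(-7)/[(-6)·(-7)·(-15/2)·(-9)] = 22/81
L_1(-2) = (2)·(-5)·(-11/2)·(-7)/[(6)·(-1)·(-3/2)·(-3)] = 385/27
L_2(-2) = (2)·(-4)·(-11/2)·(-7)/[(7)·(1)·(-1/2)·(-2)] = -44
L_3(-2) = (2)·(-4)·(-5)·(-7)/[(15/2)·(3/2)·(1/2)·(-3/2)] = 896/27
L_4(-2) = (2)·(-4)·(-5)·(-11/2)/[(9)·(3)·(2)·(3/2)] = -220/81
Sum: 4·(22/81) + 3·(385/27) + (-5)·(-44) + (-9)·(896/27) + 5·(-220/81) = -3919/81

-3919/81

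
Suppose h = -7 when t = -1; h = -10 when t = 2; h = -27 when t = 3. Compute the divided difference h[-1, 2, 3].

h[-1,2] = (-10 - (-7)) / (2 - (-1)) = -1
h[2,3] = (-27 - (-10)) / (3 - 2) = -17
h[-1,2,3] = (-17 - (-1)) / (3 - (-1)) = -4

-4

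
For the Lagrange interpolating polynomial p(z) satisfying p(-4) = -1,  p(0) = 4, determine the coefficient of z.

5/4

Build the Lagrange basis polynomials:
L_0(z) = z / [-4] = -(1/4)z
L_1(z) = (z + 4) / [4] = (1/4)z + 1
p(z) = (-1)·L_0 + 4·L_1
Only the coefficient of z is needed; take it from each L_i and combine:
(-1)·(-1/4) + 4·(1/4) = 5/4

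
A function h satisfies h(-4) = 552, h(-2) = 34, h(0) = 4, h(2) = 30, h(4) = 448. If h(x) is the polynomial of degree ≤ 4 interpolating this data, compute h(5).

Evaluate each Lagrange basis at x = 5:
L_0(5) = (7)·(5)·(3)·(1)/[(-2)·(-4)·(-6)·(-8)] = 35/128
L_1(5) = (9)·(5)·(3)·(1)/[(2)·(-2)·(-4)·(-6)] = -45/32
L_2(5) = (9)·(7)·(3)·(1)/[(4)·(2)·(-2)·(-4)] = 189/64
L_3(5) = (9)·(7)·(5)·(1)/[(6)·(4)·(2)·(-2)] = -105/32
L_4(5) = (9)·(7)·(5)·(3)/[(8)·(6)·(4)·(2)] = 315/128
Sum: 552·(35/128) + 34·(-45/32) + 4·(189/64) + 30·(-105/32) + 448·(315/128) = 1119

1119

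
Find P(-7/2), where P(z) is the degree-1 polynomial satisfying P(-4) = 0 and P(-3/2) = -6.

-6/5

Evaluate each Lagrange basis at z = -7/2:
L_0(-7/2) = (-2)/[(-5/2)] = 4/5
L_1(-7/2) = (1/2)/[(5/2)] = 1/5
Sum: 0 + (-6)·(1/5) = -6/5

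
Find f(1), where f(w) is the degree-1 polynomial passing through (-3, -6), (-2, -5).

-2

L_0(1) = (3)/[(-1)] = -3
L_1(1) = (4)/[(1)] = 4
Sum: (-6)·(-3) + (-5)·(4) = -2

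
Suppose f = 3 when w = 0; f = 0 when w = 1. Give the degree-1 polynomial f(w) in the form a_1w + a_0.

Build the Lagrange basis polynomials:
L_0(w) = (w - 1) / [-1] = -w + 1
L_1(w) = w / [1] = w
f(w) = 3·L_0 + 0·L_1
  3·L_0(w) = -3w + 3
  0·L_1(w) = 0
Adding term by term: -3w + 3

f(w) = -3w + 3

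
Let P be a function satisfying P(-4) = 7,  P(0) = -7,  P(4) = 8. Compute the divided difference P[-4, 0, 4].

29/32

P[-4,0] = (-7 - 7) / (0 - (-4)) = -7/2
P[0,4] = (8 - (-7)) / (4 - 0) = 15/4
P[-4,0,4] = (15/4 - (-7/2)) / (4 - (-4)) = 29/32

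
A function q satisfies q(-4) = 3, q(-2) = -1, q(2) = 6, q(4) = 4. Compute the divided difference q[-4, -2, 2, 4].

-13/96

q[-4,-2] = (-1 - 3) / (-2 - (-4)) = -2
q[-2,2] = (6 - (-1)) / (2 - (-2)) = 7/4
q[2,4] = (4 - 6) / (4 - 2) = -1
q[-4,-2,2] = (7/4 - (-2)) / (2 - (-4)) = 5/8
q[-2,2,4] = (-1 - 7/4) / (4 - (-2)) = -11/24
q[-4,-2,2,4] = (-11/24 - 5/8) / (4 - (-4)) = -13/96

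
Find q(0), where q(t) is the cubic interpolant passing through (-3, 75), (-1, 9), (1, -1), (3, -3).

0

Using Newton's divided-difference form:
q[-3,-1] = (9 - 75) / (-1 - (-3)) = -33
q[-1,1] = (-1 - 9) / (1 - (-1)) = -5
q[1,3] = (-3 - (-1)) / (3 - 1) = -1
q[-3,-1,1] = (-5 - (-33)) / (1 - (-3)) = 7
q[-1,1,3] = (-1 - (-5)) / (3 - (-1)) = 1
q[-3,-1,1,3] = (1 - 7) / (3 - (-3)) = -1
q(0) = 75 + (-33)·(3) + 7·(3)·(1) + (-1)·(3)·(1)·(-1) = 0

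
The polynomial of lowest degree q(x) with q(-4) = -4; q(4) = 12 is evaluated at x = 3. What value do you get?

L_0(3) = (-1)/[(-8)] = 1/8
L_1(3) = (7)/[(8)] = 7/8
Sum: (-4)·(1/8) + 12·(7/8) = 10

10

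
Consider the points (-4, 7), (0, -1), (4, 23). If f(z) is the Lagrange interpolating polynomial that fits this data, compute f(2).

L_0(2) = (2)·(-2)/[(-4)·(-8)] = -1/8
L_1(2) = (6)·(-2)/[(4)·(-4)] = 3/4
L_2(2) = (6)·(2)/[(8)·(4)] = 3/8
Sum: 7·(-1/8) + (-1)·(3/4) + 23·(3/8) = 7

7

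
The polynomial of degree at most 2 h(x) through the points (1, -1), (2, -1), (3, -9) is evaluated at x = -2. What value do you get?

-49

Evaluate each Lagrange basis at x = -2:
L_0(-2) = (-4)·(-5)/[(-1)·(-2)] = 10
L_1(-2) = (-3)·(-5)/[(1)·(-1)] = -15
L_2(-2) = (-3)·(-4)/[(2)·(1)] = 6
Sum: (-1)·(10) + (-1)·(-15) + (-9)·(6) = -49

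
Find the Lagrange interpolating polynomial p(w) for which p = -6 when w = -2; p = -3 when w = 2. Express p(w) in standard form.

p(w) = (3/4)w - 9/2

L_0(w) = (w - 2) / [-4] = -(1/4)w + 1/2
L_1(w) = (w + 2) / [4] = (1/4)w + 1/2
p(w) = (-6)·L_0 + (-3)·L_1
  (-6)·L_0(w) = (3/2)w - 3
  (-3)·L_1(w) = -(3/4)w - 3/2
Adding term by term: (3/4)w - 9/2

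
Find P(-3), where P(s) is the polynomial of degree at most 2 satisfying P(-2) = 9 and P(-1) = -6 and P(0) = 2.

Using Newton's divided-difference form:
P[-2,-1] = (-6 - 9) / (-1 - (-2)) = -15
P[-1,0] = (2 - (-6)) / (0 - (-1)) = 8
P[-2,-1,0] = (8 - (-15)) / (0 - (-2)) = 23/2
P(-3) = 9 + (-15)·(-1) + (23/2)·(-1)·(-2) = 47

47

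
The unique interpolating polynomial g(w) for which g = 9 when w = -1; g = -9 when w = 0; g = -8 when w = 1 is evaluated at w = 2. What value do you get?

12

Using Newton's divided-difference form:
g[-1,0] = (-9 - 9) / (0 - (-1)) = -18
g[0,1] = (-8 - (-9)) / (1 - 0) = 1
g[-1,0,1] = (1 - (-18)) / (1 - (-1)) = 19/2
g(2) = 9 + (-18)·(3) + (19/2)·(3)·(2) = 12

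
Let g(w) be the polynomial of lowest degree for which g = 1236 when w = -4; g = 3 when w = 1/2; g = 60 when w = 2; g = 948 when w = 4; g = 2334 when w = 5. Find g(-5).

Evaluate each Lagrange basis at w = -5:
L_0(-5) = (-11/2)·(-7)·(-9)·(-10)/[(-9/2)·(-6)·(-8)·(-9)] = 385/216
L_1(-5) = (-1)·(-7)·(-9)·(-10)/[(9/2)·(-3/2)·(-7/2)·(-9/2)] = -160/27
L_2(-5) = (-1)·(-11/2)·(-9)·(-10)/[(6)·(3/2)·(-2)·(-3)] = 55/6
L_3(-5) = (-1)·(-11/2)·(-7)·(-10)/[(8)·(7/2)·(2)·(-1)] = -55/8
L_4(-5) = (-1)·(-11/2)·(-7)·(-9)/[(9)·(9/2)·(3)·(1)] = 77/27
Sum: 1236·(385/216) + 3·(-160/27) + 60·(55/6) + 948·(-55/8) + 2334·(77/27) = 2874

2874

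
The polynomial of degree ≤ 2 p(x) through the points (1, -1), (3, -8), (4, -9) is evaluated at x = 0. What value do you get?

L_0(0) = (-3)·(-4)/[(-2)·(-3)] = 2
L_1(0) = (-1)·(-4)/[(2)·(-1)] = -2
L_2(0) = (-1)·(-3)/[(3)·(1)] = 1
Sum: (-1)·(2) + (-8)·(-2) + (-9)·(1) = 5

5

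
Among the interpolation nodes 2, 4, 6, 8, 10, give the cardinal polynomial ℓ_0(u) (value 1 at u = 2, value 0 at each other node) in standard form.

ℓ_0(u) = (u - 4)(u - 6)(u - 8)(u - 10) / [(-2)·(-4)·(-6)·(-8)]
       = (u^4 - 28u^3 + 284u^2 - 1232u + 1920) / (384)

ℓ_0(u) = (1/384)u^4 - (7/96)u^3 + (71/96)u^2 - (77/24)u + 5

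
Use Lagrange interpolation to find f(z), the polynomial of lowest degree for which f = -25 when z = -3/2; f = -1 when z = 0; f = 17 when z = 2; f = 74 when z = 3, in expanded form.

L_0(z) = z(z - 2)(z - 3) / [-189/8] = -(8/189)z^3 + (40/189)z^2 - (16/63)z
L_1(z) = (z + 3/2)(z - 2)(z - 3) / [9] = (1/9)z^3 - (7/18)z^2 - (1/6)z + 1
L_2(z) = (z + 3/2)z(z - 3) / [-7] = -(1/7)z^3 + (3/14)z^2 + (9/14)z
L_3(z) = (z + 3/2)z(z - 2) / [27/2] = (2/27)z^3 - (1/27)z^2 - (2/9)z
f(z) = (-25)·L_0 + (-1)·L_1 + 17·L_2 + 74·L_3
  (-25)·L_0(z) = (200/189)z^3 - (1000/189)z^2 + (400/63)z
  (-1)·L_1(z) = -(1/9)z^3 + (7/18)z^2 + (1/6)z - 1
  17·L_2(z) = -(17/7)z^3 + (51/14)z^2 + (153/14)z
  74·L_3(z) = (148/27)z^3 - (74/27)z^2 - (148/9)z
Adding term by term: 4z^3 - 4z^2 + z - 1

f(z) = 4z^3 - 4z^2 + z - 1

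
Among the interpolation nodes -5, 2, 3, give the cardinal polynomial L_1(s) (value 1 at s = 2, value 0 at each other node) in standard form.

L_1(s) = (s + 5)(s - 3) / [(7)·(-1)]
       = (s^2 + 2s - 15) / (-7)

L_1(s) = -(1/7)s^2 - (2/7)s + 15/7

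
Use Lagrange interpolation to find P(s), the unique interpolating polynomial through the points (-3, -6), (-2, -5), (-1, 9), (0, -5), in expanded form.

L_0(s) = (s + 2)(s + 1)s / [-6] = -(1/6)s^3 - (1/2)s^2 - (1/3)s
L_1(s) = (s + 3)(s + 1)s / [2] = (1/2)s^3 + 2s^2 + (3/2)s
L_2(s) = (s + 3)(s + 2)s / [-2] = -(1/2)s^3 - (5/2)s^2 - 3s
L_3(s) = (s + 3)(s + 2)(s + 1) / [6] = (1/6)s^3 + s^2 + (11/6)s + 1
P(s) = (-6)·L_0 + (-5)·L_1 + 9·L_2 + (-5)·L_3
  (-6)·L_0(s) = s^3 + 3s^2 + 2s
  (-5)·L_1(s) = -(5/2)s^3 - 10s^2 - (15/2)s
  9·L_2(s) = -(9/2)s^3 - (45/2)s^2 - 27s
  (-5)·L_3(s) = -(5/6)s^3 - 5s^2 - (55/6)s - 5
Adding term by term: -(41/6)s^3 - (69/2)s^2 - (125/3)s - 5

P(s) = -(41/6)s^3 - (69/2)s^2 - (125/3)s - 5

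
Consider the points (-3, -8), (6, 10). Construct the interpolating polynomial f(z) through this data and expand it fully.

Build the Lagrange basis polynomials:
L_0(z) = (z - 6) / [-9] = -(1/9)z + 2/3
L_1(z) = (z + 3) / [9] = (1/9)z + 1/3
f(z) = (-8)·L_0 + 10·L_1
  (-8)·L_0(z) = (8/9)z - 16/3
  10·L_1(z) = (10/9)z + 10/3
Adding term by term: 2z - 2

f(z) = 2z - 2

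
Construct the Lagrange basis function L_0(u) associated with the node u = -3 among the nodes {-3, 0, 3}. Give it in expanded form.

L_0(u) = u(u - 3) / [(-3)·(-6)]
       = (u^2 - 3u) / (18)

L_0(u) = (1/18)u^2 - (1/6)u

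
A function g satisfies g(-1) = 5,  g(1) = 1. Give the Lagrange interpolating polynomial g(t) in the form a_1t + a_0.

Build the Lagrange basis polynomials:
L_0(t) = (t - 1) / [-2] = -(1/2)t + 1/2
L_1(t) = (t + 1) / [2] = (1/2)t + 1/2
g(t) = 5·L_0 + 1·L_1
  5·L_0(t) = -(5/2)t + 5/2
  1·L_1(t) = (1/2)t + 1/2
Adding term by term: -2t + 3

g(t) = -2t + 3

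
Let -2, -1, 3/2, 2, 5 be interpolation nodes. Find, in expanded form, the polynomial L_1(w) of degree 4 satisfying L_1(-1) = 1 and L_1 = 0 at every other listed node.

L_1(w) = -(1/45)w^4 + (13/90)w^3 - (7/90)w^2 - (26/45)w + 2/3

L_1(w) = (w + 2)(w - 3/2)(w - 2)(w - 5) / [(1)·(-5/2)·(-3)·(-6)]
       = (w^4 - (13/2)w^3 + (7/2)w^2 + 26w - 30) / (-45)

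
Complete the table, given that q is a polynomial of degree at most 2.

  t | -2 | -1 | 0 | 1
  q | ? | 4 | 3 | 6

The 3 known values determine q uniquely (degree ≤ 2).
Evaluate each Lagrange basis at t = -2:
L_0(-2) = (-2)·(-3)/[(-1)·(-2)] = 3
L_1(-2) = (-1)·(-3)/[(1)·(-1)] = -3
L_2(-2) = (-1)·(-2)/[(2)·(1)] = 1
Sum: 4·(3) + 3·(-3) + 6·(1) = 9

9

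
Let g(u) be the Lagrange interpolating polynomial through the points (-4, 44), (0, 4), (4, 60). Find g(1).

Evaluate each Lagrange basis at u = 1:
L_0(1) = (1)·(-3)/[(-4)·(-8)] = -3/32
L_1(1) = (5)·(-3)/[(4)·(-4)] = 15/16
L_2(1) = (5)·(1)/[(8)·(4)] = 5/32
Sum: 44·(-3/32) + 4·(15/16) + 60·(5/32) = 9

9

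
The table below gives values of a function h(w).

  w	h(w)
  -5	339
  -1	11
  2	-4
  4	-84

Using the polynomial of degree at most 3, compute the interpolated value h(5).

Evaluate each Lagrange basis at w = 5:
L_0(5) = (6)·(3)·(1)/[(-4)·(-7)·(-9)] = -1/14
L_1(5) = (10)·(3)·(1)/[(4)·(-3)·(-5)] = 1/2
L_2(5) = (10)·(6)·(1)/[(7)·(3)·(-2)] = -10/7
L_3(5) = (10)·(6)·(3)/[(9)·(5)·(2)] = 2
Sum: 339·(-1/14) + 11·(1/2) + (-4)·(-10/7) + (-84)·(2) = -181

-181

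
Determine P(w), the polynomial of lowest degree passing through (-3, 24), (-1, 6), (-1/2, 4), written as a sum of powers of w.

P(w) = 2w^2 - w + 3

Build the Lagrange basis polynomials:
L_0(w) = (w + 1)(w + 1/2) / [5] = (1/5)w^2 + (3/10)w + 1/10
L_1(w) = (w + 3)(w + 1/2) / [-1] = -w^2 - (7/2)w - 3/2
L_2(w) = (w + 3)(w + 1) / [5/4] = (4/5)w^2 + (16/5)w + 12/5
P(w) = 24·L_0 + 6·L_1 + 4·L_2
  24·L_0(w) = (24/5)w^2 + (36/5)w + 12/5
  6·L_1(w) = -6w^2 - 21w - 9
  4·L_2(w) = (16/5)w^2 + (64/5)w + 48/5
Adding term by term: 2w^2 - w + 3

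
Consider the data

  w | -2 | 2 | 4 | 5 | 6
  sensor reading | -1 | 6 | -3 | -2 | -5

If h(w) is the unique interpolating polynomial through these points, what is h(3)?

Evaluate each Lagrange basis at w = 3:
L_0(3) = (1)·(-1)·(-2)·(-3)/[(-4)·(-6)·(-7)·(-8)] = -1/224
L_1(3) = (5)·(-1)·(-2)·(-3)/[(4)·(-2)·(-3)·(-4)] = 5/16
L_2(3) = (5)·(1)·(-2)·(-3)/[(6)·(2)·(-1)·(-2)] = 5/4
L_3(3) = (5)·(1)·(-1)·(-3)/[(7)·(3)·(1)·(-1)] = -5/7
L_4(3) = (5)·(1)·(-1)·(-2)/[(8)·(4)·(2)·(1)] = 5/32
Sum: (-1)·(-1/224) + 6·(5/16) + (-3)·(5/4) + (-2)·(-5/7) + (-5)·(5/32) = -137/112

-137/112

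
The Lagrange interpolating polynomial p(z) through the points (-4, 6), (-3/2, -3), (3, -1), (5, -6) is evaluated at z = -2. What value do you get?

-275/117

Evaluate each Lagrange basis at z = -2:
L_0(-2) = (-1/2)·(-5)·(-7)/[(-5/2)·(-7)·(-9)] = 1/9
L_1(-2) = (2)·(-5)·(-7)/[(5/2)·(-9/2)·(-13/2)] = 112/117
L_2(-2) = (2)·(-1/2)·(-7)/[(7)·(9/2)·(-2)] = -1/9
L_3(-2) = (2)·(-1/2)·(-5)/[(9)·(13/2)·(2)] = 5/117
Sum: 6·(1/9) + (-3)·(112/117) + (-1)·(-1/9) + (-6)·(5/117) = -275/117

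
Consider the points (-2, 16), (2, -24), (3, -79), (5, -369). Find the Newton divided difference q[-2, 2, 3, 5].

-3

q[-2,2] = (-24 - 16) / (2 - (-2)) = -10
q[2,3] = (-79 - (-24)) / (3 - 2) = -55
q[3,5] = (-369 - (-79)) / (5 - 3) = -145
q[-2,2,3] = (-55 - (-10)) / (3 - (-2)) = -9
q[2,3,5] = (-145 - (-55)) / (5 - 2) = -30
q[-2,2,3,5] = (-30 - (-9)) / (5 - (-2)) = -3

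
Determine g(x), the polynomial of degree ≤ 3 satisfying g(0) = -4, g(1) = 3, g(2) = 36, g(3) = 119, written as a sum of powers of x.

L_0(x) = (x - 1)(x - 2)(x - 3) / [-6] = -(1/6)x^3 + x^2 - (11/6)x + 1
L_1(x) = x(x - 2)(x - 3) / [2] = (1/2)x^3 - (5/2)x^2 + 3x
L_2(x) = x(x - 1)(x - 3) / [-2] = -(1/2)x^3 + 2x^2 - (3/2)x
L_3(x) = x(x - 1)(x - 2) / [6] = (1/6)x^3 - (1/2)x^2 + (1/3)x
g(x) = (-4)·L_0 + 3·L_1 + 36·L_2 + 119·L_3
  (-4)·L_0(x) = (2/3)x^3 - 4x^2 + (22/3)x - 4
  3·L_1(x) = (3/2)x^3 - (15/2)x^2 + 9x
  36·L_2(x) = -18x^3 + 72x^2 - 54x
  119·L_3(x) = (119/6)x^3 - (119/2)x^2 + (119/3)x
Adding term by term: 4x^3 + x^2 + 2x - 4

g(x) = 4x^3 + x^2 + 2x - 4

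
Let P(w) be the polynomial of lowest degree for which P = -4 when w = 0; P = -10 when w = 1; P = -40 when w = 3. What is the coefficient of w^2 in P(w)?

-3

The leading coefficient equals the top divided difference P[0,1,3].
P[0,1] = (-10 - (-4)) / (1 - 0) = -6
P[1,3] = (-40 - (-10)) / (3 - 1) = -15
P[0,1,3] = (-15 - (-6)) / (3 - 0) = -3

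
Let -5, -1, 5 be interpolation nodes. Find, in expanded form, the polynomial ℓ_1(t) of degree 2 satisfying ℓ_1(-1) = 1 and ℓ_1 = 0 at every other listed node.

ℓ_1(t) = -(1/24)t^2 + 25/24

ℓ_1(t) = (t + 5)(t - 5) / [(4)·(-6)]
       = (t^2 - 25) / (-24)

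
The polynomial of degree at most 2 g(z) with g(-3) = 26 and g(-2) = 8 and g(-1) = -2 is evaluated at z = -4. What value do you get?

52

Using Newton's divided-difference form:
g[-3,-2] = (8 - 26) / (-2 - (-3)) = -18
g[-2,-1] = (-2 - 8) / (-1 - (-2)) = -10
g[-3,-2,-1] = (-10 - (-18)) / (-1 - (-3)) = 4
g(-4) = 26 + (-18)·(-1) + 4·(-1)·(-2) = 52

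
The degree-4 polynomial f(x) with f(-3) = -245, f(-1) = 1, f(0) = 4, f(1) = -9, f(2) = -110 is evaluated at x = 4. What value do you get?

Using Newton's divided-difference form:
f[-3,-1] = (1 - (-245)) / (-1 - (-3)) = 123
f[-1,0] = (4 - 1) / (0 - (-1)) = 3
f[0,1] = (-9 - 4) / (1 - 0) = -13
f[1,2] = (-110 - (-9)) / (2 - 1) = -101
f[-3,-1,0] = (3 - 123) / (0 - (-3)) = -40
f[-1,0,1] = (-13 - 3) / (1 - (-1)) = -8
f[0,1,2] = (-101 - (-13)) / (2 - 0) = -44
f[-3,-1,0,1] = (-8 - (-40)) / (1 - (-3)) = 8
f[-1,0,1,2] = (-44 - (-8)) / (2 - (-1)) = -12
f[-3,-1,0,1,2] = (-12 - 8) / (2 - (-3)) = -4
f(4) = -245 + 123·(7) + (-40)·(7)·(5) + 8·(7)·(5)·(4) + (-4)·(7)·(5)·(4)·(3) = -1344

-1344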